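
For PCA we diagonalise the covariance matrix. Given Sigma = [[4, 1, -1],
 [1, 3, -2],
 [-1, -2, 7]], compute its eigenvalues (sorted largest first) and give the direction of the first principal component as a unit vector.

Step 1 — characteristic polynomial p(λ) = det(λI - Sigma) = λ³ - tr·λ² + c_1·λ - det, where tr = trace, c_1 = sum of the principal 2×2 minors, det = det(Sigma):
  tr = 4 + 3 + 7 = 14,
  c_1 = (4·3 - (1)²) + (4·7 - (-1)²) + (3·7 - (-2)²) = 11 + 27 + 17 = 55,
  det = 4·(3·7 - (-2)²) - (1)·((1)·7 - (-2)·(-1)) + (-1)·((1)·(-2) - 3·(-1)) = 4·(17) - (1)·(5) + (-1)·(1) = 62.
  So p(λ) = λ³ - 14λ² + 55λ - 62.
Step 2 — look for an integer root (rational root theorem: any rational root is an integer divisor of 62). Testing λ = 2:
  p(2) = 8 - 56 + 110 - 62 = 0  ✓
  Dividing out (λ - 2): p(λ) = (λ - 2)(λ² - 12λ + 31).
Step 3 — remaining eigenvalues from the quadratic λ² - 12λ + 31 = 0:
  Δ = 12² - 4·31 = 144 - 124 = 20,  λ = (12 ± √20)/2 = (12 ± 4.4721)/2 ≈ 8.2361 or 3.7639.
  Sorted: λ_1 = 8.2361,  λ_2 = 3.7639,  λ_3 = 2  (check: sum = 14 = tr ✓).

Step 4 — unit eigenvector for λ_1 ≈ 8.2361: v spans the null space of (Sigma - λ_1 I), whose rows are
  r_1 = (-4.2361, 1, -1),  r_2 = (1, -5.2361, -2),  r_3 = (-1, -2, -1.2361).
  v is orthogonal to every row, so take v ∝ r_1 × r_2 = ((1)·(-2) - (-1)·(-5.2361), (-1)·(1) - (-4.2361)·(-2), (-4.2361)·(-5.2361) - (1)·(1)) ≈ (-7.2361, -9.4721, 21.1803).
  Rescale (multiply by -1 so the first nonzero entry is positive): u = (7.2361, 9.4721, -21.1803).
  ||u|| = √((7.2361)² + (9.4721)² + (-21.1803)²) = √(590.6888) ≈ 24.3041,  v_1 = u/||u|| ≈ (0.2977, 0.3897, -0.8715) (||v_1|| = 1).

λ_1 = 8.2361,  λ_2 = 3.7639,  λ_3 = 2;  v_1 ≈ (0.2977, 0.3897, -0.8715)


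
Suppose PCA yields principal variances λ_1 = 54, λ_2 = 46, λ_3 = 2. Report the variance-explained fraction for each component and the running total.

Step 1 — total variance = trace(Sigma) = Σ λ_i = 54 + 46 + 2 = 102.

Step 2 — fraction explained by component i = λ_i / Σ λ:
  PC1: 54/102 = 0.5294
  PC2: 46/102 = 0.451
  PC3: 2/102 = 0.0196

Step 3 — cumulative fraction after k components = (λ_1 + ... + λ_k) / Σ λ:
  k = 1: 54/102 = 0.5294
  k = 2: (54 + 46)/102 = 100/102 = 0.9804
  k = 3: (54 + 46 + 2)/102 = 102/102 = 1

Summary (fraction, with percent):

explained: PC1 0.5294 (52.94%), PC2 0.451 (45.1%), PC3 0.0196 (1.96%);  cumulative: 0.5294, 0.9804, 1


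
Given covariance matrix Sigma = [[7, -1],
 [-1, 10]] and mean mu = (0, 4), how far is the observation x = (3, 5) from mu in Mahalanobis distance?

Step 1 — centre the observation: (x - mu) = (3, 1).

Step 2 — invert Sigma. det(Sigma) = 7·10 - (-1)² = 69.
  Sigma^{-1} = (1/det) · [[d, -b], [-b, a]] = [[0.1449, 0.0145],
 [0.0145, 0.1014]].

Step 3 — form the quadratic (x - mu)^T · Sigma^{-1} · (x - mu):
  Sigma^{-1} · (x - mu) = (0.4493, 0.1449).
  (x - mu)^T · [Sigma^{-1} · (x - mu)] = (3)·(0.4493) + (1)·(0.1449) = 1.4928.

Step 4 — take square root: d = √(1.4928) ≈ 1.2218.

d(x, mu) = √(1.4928) ≈ 1.2218


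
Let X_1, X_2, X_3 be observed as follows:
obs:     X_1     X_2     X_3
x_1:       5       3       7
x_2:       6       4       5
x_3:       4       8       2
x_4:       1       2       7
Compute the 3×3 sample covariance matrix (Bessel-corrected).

Step 1 — column means:
  mean(X_1) = (5 + 6 + 4 + 1) / 4 = 16/4 = 4
  mean(X_2) = (3 + 4 + 8 + 2) / 4 = 17/4 = 4.25
  mean(X_3) = (7 + 5 + 2 + 7) / 4 = 21/4 = 5.25

Step 2 — sample covariance S[i,j] = (1/(n-1)) · Σ_k (x_{k,i} - mean_i) · (x_{k,j} - mean_j), with n-1 = 3.
  S[X_1,X_1] = ((1)·(1) + (2)·(2) + (0)·(0) + (-3)·(-3)) / 3 = 14/3 = 4.6667
  S[X_1,X_2] = ((1)·(-1.25) + (2)·(-0.25) + (0)·(3.75) + (-3)·(-2.25)) / 3 = 5/3 = 1.6667
  S[X_1,X_3] = ((1)·(1.75) + (2)·(-0.25) + (0)·(-3.25) + (-3)·(1.75)) / 3 = -4/3 = -1.3333
  S[X_2,X_2] = ((-1.25)·(-1.25) + (-0.25)·(-0.25) + (3.75)·(3.75) + (-2.25)·(-2.25)) / 3 = 20.75/3 = 6.9167
  S[X_2,X_3] = ((-1.25)·(1.75) + (-0.25)·(-0.25) + (3.75)·(-3.25) + (-2.25)·(1.75)) / 3 = -18.25/3 = -6.0833
  S[X_3,X_3] = ((1.75)·(1.75) + (-0.25)·(-0.25) + (-3.25)·(-3.25) + (1.75)·(1.75)) / 3 = 16.75/3 = 5.5833

S is symmetric (S[j,i] = S[i,j]). Assembling:

S = [[4.6667, 1.6667, -1.3333],
 [1.6667, 6.9167, -6.0833],
 [-1.3333, -6.0833, 5.5833]]


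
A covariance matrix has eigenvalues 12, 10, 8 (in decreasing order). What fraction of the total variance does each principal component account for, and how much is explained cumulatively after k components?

Step 1 — total variance = trace(Sigma) = Σ λ_i = 12 + 10 + 8 = 30.

Step 2 — fraction explained by component i = λ_i / Σ λ:
  PC1: 12/30 = 0.4
  PC2: 10/30 = 0.3333
  PC3: 8/30 = 0.2667

Step 3 — cumulative fraction after k components = (λ_1 + ... + λ_k) / Σ λ:
  k = 1: 12/30 = 0.4
  k = 2: (12 + 10)/30 = 22/30 = 0.7333
  k = 3: (12 + 10 + 8)/30 = 30/30 = 1

Summary (fraction, with percent):

explained: PC1 0.4 (40%), PC2 0.3333 (33.33%), PC3 0.2667 (26.67%);  cumulative: 0.4, 0.7333, 1


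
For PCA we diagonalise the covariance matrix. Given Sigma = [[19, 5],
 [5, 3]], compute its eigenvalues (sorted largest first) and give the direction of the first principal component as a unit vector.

Step 1 — characteristic polynomial of 2×2 Sigma:
  det(Sigma - λI) = λ² - trace · λ + det = 0.
  trace = 19 + 3 = 22, det = 19·3 - (5)² = 32.
Step 2 — discriminant:
  Δ = trace² - 4·det = 484 - 128 = 356.
Step 3 — eigenvalues:
  λ = (trace ± √Δ)/2 = (22 ± 18.868)/2,
  λ_1 = 20.434,  λ_2 = 1.566.

Step 4 — unit eigenvector for λ_1: solve (Sigma - λ_1 I)v = 0. First row:
  (19 - 20.434)·v_x + (5)·v_y = 0, i.e. (-1.434)·v_x + (5)·v_y = 0,
  so v ∝ (b, λ_1 - a) = (5, 1.434) = u.
  ||u|| = √((5)² + (1.434)²) = √(27.0563) ≈ 5.2016,
  v_1 = u/||u|| ≈ (0.9612, 0.2757) (||v_1|| = 1).

λ_1 = 20.434,  λ_2 = 1.566;  v_1 ≈ (0.9612, 0.2757)


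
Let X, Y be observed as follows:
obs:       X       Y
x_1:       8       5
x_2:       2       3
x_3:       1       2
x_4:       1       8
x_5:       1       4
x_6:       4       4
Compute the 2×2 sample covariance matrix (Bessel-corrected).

Step 1 — column means:
  mean(X) = (8 + 2 + 1 + 1 + 1 + 4) / 6 = 17/6 = 2.8333
  mean(Y) = (5 + 3 + 2 + 8 + 4 + 4) / 6 = 26/6 = 4.3333

Step 2 — sample covariance S[i,j] = (1/(n-1)) · Σ_k (x_{k,i} - mean_i) · (x_{k,j} - mean_j), with n-1 = 5.
  S[X,X] = ((5.1667)·(5.1667) + (-0.8333)·(-0.8333) + (-1.8333)·(-1.8333) + (-1.8333)·(-1.8333) + (-1.8333)·(-1.8333) + (1.1667)·(1.1667)) / 5 = 38.8333/5 = 7.7667
  S[X,Y] = ((5.1667)·(0.6667) + (-0.8333)·(-1.3333) + (-1.8333)·(-2.3333) + (-1.8333)·(3.6667) + (-1.8333)·(-0.3333) + (1.1667)·(-0.3333)) / 5 = 2.3333/5 = 0.4667
  S[Y,Y] = ((0.6667)·(0.6667) + (-1.3333)·(-1.3333) + (-2.3333)·(-2.3333) + (3.6667)·(3.6667) + (-0.3333)·(-0.3333) + (-0.3333)·(-0.3333)) / 5 = 21.3333/5 = 4.2667

S is symmetric (S[j,i] = S[i,j]). Assembling:

S = [[7.7667, 0.4667],
 [0.4667, 4.2667]]


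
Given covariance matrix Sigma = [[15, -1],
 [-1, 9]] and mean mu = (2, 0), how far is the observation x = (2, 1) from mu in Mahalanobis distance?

Step 1 — centre the observation: (x - mu) = (0, 1).

Step 2 — invert Sigma. det(Sigma) = 15·9 - (-1)² = 134.
  Sigma^{-1} = (1/det) · [[d, -b], [-b, a]] = [[0.0672, 0.0075],
 [0.0075, 0.1119]].

Step 3 — form the quadratic (x - mu)^T · Sigma^{-1} · (x - mu):
  Sigma^{-1} · (x - mu) = (0.0075, 0.1119).
  (x - mu)^T · [Sigma^{-1} · (x - mu)] = (0)·(0.0075) + (1)·(0.1119) = 0.1119.

Step 4 — take square root: d = √(0.1119) ≈ 0.3346.

d(x, mu) = √(0.1119) ≈ 0.3346


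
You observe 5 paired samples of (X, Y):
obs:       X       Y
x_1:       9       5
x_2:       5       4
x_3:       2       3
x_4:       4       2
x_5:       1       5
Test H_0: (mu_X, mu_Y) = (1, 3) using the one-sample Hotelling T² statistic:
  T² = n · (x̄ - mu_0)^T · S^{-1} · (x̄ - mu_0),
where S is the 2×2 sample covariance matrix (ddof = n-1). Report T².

Step 1 — sample mean vector:
  mean(X) = (9 + 5 + 2 + 4 + 1) / 5 = 21/5 = 4.2
  mean(Y) = (5 + 4 + 3 + 2 + 5) / 5 = 19/5 = 3.8
  x̄ = (4.2, 3.8),  deviation x̄ - mu_0 = (4.2, 3.8) - (1, 3) = (3.2, 0.8).

Step 2 — sample covariance matrix, S[i,j] = (1/(n-1)) · Σ_k (x_{k,i} - mean_i) · (x_{k,j} - mean_j), divisor n-1 = 4:
  S[X,X] = ((4.8)·(4.8) + (0.8)·(0.8) + (-2.2)·(-2.2) + (-0.2)·(-0.2) + (-3.2)·(-3.2)) / 4 = 38.8/4 = 9.7
  S[X,Y] = ((4.8)·(1.2) + (0.8)·(0.2) + (-2.2)·(-0.8) + (-0.2)·(-1.8) + (-3.2)·(1.2)) / 4 = 4.2/4 = 1.05
  S[Y,Y] = ((1.2)·(1.2) + (0.2)·(0.2) + (-0.8)·(-0.8) + (-1.8)·(-1.8) + (1.2)·(1.2)) / 4 = 6.8/4 = 1.7
  S = [[9.7, 1.05],
 [1.05, 1.7]].

Step 3 — invert S. det(S) = 9.7·1.7 - (1.05)² = 15.3875.
  S^{-1} = (1/det) · [[d, -b], [-b, a]] = [[0.1105, -0.0682],
 [-0.0682, 0.6304]].

Step 4 — quadratic form (x̄ - mu_0)^T · S^{-1} · (x̄ - mu_0):
  S^{-1} · (x̄ - mu_0) = (0.2989, 0.2859),
  (x̄ - mu_0)^T · [...] = (3.2)·(0.2989) + (0.8)·(0.2859) = 1.1854.

Step 5 — scale by n: T² = 5 · 1.1854 = 5.9269.

T² ≈ 5.9269


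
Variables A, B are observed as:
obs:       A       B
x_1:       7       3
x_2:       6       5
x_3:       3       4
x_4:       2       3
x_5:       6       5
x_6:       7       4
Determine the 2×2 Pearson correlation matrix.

Step 1 — column means:
  mean(A) = (7 + 6 + 3 + 2 + 6 + 7) / 6 = 31/6 = 5.1667
  mean(B) = (3 + 5 + 4 + 3 + 5 + 4) / 6 = 24/6 = 4

Step 2 — sample variances and covariances s[i,j] = (1/(n-1)) · Σ_k (x_{k,i} - mean_i) · (x_{k,j} - mean_j), with n-1 = 5:
  s[A,A] = ((1.8333)·(1.8333) + (0.8333)·(0.8333) + (-2.1667)·(-2.1667) + (-3.1667)·(-3.1667) + (0.8333)·(0.8333) + (1.8333)·(1.8333)) / 5 = 22.8333/5 = 4.5667
  s[A,B] = ((1.8333)·(-1) + (0.8333)·(1) + (-2.1667)·(0) + (-3.1667)·(-1) + (0.8333)·(1) + (1.8333)·(0)) / 5 = 3/5 = 0.6
  s[B,B] = ((-1)·(-1) + (1)·(1) + (0)·(0) + (-1)·(-1) + (1)·(1) + (0)·(0)) / 5 = 4/5 = 0.8
  Sample standard deviations s_i = √(s[i,i]):
  s(A) = √(4.5667) = 2.137
  s(B) = √(0.8) = 0.8944

Step 3 — r_{ij} = s_{ij} / (s_i · s_j):
  r[A,A] = 1 (diagonal).
  r[A,B] = 0.6 / (2.137 · 0.8944) = 0.6 / 1.9114 = 0.3139
  r[B,B] = 1 (diagonal).

R is symmetric with unit diagonal. Assembling:

R = [[1, 0.3139],
 [0.3139, 1]]


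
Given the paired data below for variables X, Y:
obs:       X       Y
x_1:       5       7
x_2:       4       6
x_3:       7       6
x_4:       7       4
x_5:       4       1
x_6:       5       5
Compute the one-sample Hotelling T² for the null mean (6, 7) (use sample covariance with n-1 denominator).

Step 1 — sample mean vector:
  mean(X) = (5 + 4 + 7 + 7 + 4 + 5) / 6 = 32/6 = 5.3333
  mean(Y) = (7 + 6 + 6 + 4 + 1 + 5) / 6 = 29/6 = 4.8333
  x̄ = (5.3333, 4.8333),  deviation x̄ - mu_0 = (5.3333, 4.8333) - (6, 7) = (-0.6667, -2.1667).

Step 2 — sample covariance matrix, S[i,j] = (1/(n-1)) · Σ_k (x_{k,i} - mean_i) · (x_{k,j} - mean_j), divisor n-1 = 5:
  S[X,X] = ((-0.3333)·(-0.3333) + (-1.3333)·(-1.3333) + (1.6667)·(1.6667) + (1.6667)·(1.6667) + (-1.3333)·(-1.3333) + (-0.3333)·(-0.3333)) / 5 = 9.3333/5 = 1.8667
  S[X,Y] = ((-0.3333)·(2.1667) + (-1.3333)·(1.1667) + (1.6667)·(1.1667) + (1.6667)·(-0.8333) + (-1.3333)·(-3.8333) + (-0.3333)·(0.1667)) / 5 = 3.3333/5 = 0.6667
  S[Y,Y] = ((2.1667)·(2.1667) + (1.1667)·(1.1667) + (1.1667)·(1.1667) + (-0.8333)·(-0.8333) + (-3.8333)·(-3.8333) + (0.1667)·(0.1667)) / 5 = 22.8333/5 = 4.5667
  S = [[1.8667, 0.6667],
 [0.6667, 4.5667]].

Step 3 — invert S. det(S) = 1.8667·4.5667 - (0.6667)² = 8.08.
  S^{-1} = (1/det) · [[d, -b], [-b, a]] = [[0.5652, -0.0825],
 [-0.0825, 0.231]].

Step 4 — quadratic form (x̄ - mu_0)^T · S^{-1} · (x̄ - mu_0):
  S^{-1} · (x̄ - mu_0) = (-0.198, -0.4455),
  (x̄ - mu_0)^T · [...] = (-0.6667)·(-0.198) + (-2.1667)·(-0.4455) = 1.0974.

Step 5 — scale by n: T² = 6 · 1.0974 = 6.5842.

T² ≈ 6.5842


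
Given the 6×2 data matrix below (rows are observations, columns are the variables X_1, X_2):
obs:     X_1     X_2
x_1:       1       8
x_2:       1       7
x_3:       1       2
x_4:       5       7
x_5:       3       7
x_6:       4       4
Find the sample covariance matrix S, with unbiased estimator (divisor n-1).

Step 1 — column means:
  mean(X_1) = (1 + 1 + 1 + 5 + 3 + 4) / 6 = 15/6 = 2.5
  mean(X_2) = (8 + 7 + 2 + 7 + 7 + 4) / 6 = 35/6 = 5.8333

Step 2 — sample covariance S[i,j] = (1/(n-1)) · Σ_k (x_{k,i} - mean_i) · (x_{k,j} - mean_j), with n-1 = 5.
  S[X_1,X_1] = ((-1.5)·(-1.5) + (-1.5)·(-1.5) + (-1.5)·(-1.5) + (2.5)·(2.5) + (0.5)·(0.5) + (1.5)·(1.5)) / 5 = 15.5/5 = 3.1
  S[X_1,X_2] = ((-1.5)·(2.1667) + (-1.5)·(1.1667) + (-1.5)·(-3.8333) + (2.5)·(1.1667) + (0.5)·(1.1667) + (1.5)·(-1.8333)) / 5 = 1.5/5 = 0.3
  S[X_2,X_2] = ((2.1667)·(2.1667) + (1.1667)·(1.1667) + (-3.8333)·(-3.8333) + (1.1667)·(1.1667) + (1.1667)·(1.1667) + (-1.8333)·(-1.8333)) / 5 = 26.8333/5 = 5.3667

S is symmetric (S[j,i] = S[i,j]). Assembling:

S = [[3.1, 0.3],
 [0.3, 5.3667]]


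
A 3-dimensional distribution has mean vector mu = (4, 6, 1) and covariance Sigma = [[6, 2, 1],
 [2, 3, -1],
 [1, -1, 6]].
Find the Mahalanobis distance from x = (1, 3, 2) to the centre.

Step 1 — centre the observation: (x - mu) = (-3, -3, 1).

Step 2 — invert Sigma (cofactor / det for 3×3, or solve directly):
  Sigma^{-1} = [[0.2394, -0.1831, -0.0704],
 [-0.1831, 0.493, 0.1127],
 [-0.0704, 0.1127, 0.1972]].

Step 3 — form the quadratic (x - mu)^T · Sigma^{-1} · (x - mu):
  Sigma^{-1} · (x - mu) = (-0.2394, -0.8169, 0.0704).
  (x - mu)^T · [Sigma^{-1} · (x - mu)] = (-3)·(-0.2394) + (-3)·(-0.8169) + (1)·(0.0704) = 3.2394.

Step 4 — take square root: d = √(3.2394) ≈ 1.7998.

d(x, mu) = √(3.2394) ≈ 1.7998


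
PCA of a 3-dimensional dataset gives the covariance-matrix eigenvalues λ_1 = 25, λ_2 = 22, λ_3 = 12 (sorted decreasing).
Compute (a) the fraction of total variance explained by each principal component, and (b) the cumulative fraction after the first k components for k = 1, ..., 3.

Step 1 — total variance = trace(Sigma) = Σ λ_i = 25 + 22 + 12 = 59.

Step 2 — fraction explained by component i = λ_i / Σ λ:
  PC1: 25/59 = 0.4237
  PC2: 22/59 = 0.3729
  PC3: 12/59 = 0.2034

Step 3 — cumulative fraction after k components = (λ_1 + ... + λ_k) / Σ λ:
  k = 1: 25/59 = 0.4237
  k = 2: (25 + 22)/59 = 47/59 = 0.7966
  k = 3: (25 + 22 + 12)/59 = 59/59 = 1

Summary (fraction, with percent):

explained: PC1 0.4237 (42.37%), PC2 0.3729 (37.29%), PC3 0.2034 (20.34%);  cumulative: 0.4237, 0.7966, 1


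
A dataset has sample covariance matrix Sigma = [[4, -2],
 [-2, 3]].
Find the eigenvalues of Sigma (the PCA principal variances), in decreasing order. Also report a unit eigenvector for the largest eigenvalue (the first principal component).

Step 1 — characteristic polynomial of 2×2 Sigma:
  det(Sigma - λI) = λ² - trace · λ + det = 0.
  trace = 4 + 3 = 7, det = 4·3 - (-2)² = 8.
Step 2 — discriminant:
  Δ = trace² - 4·det = 49 - 32 = 17.
Step 3 — eigenvalues:
  λ = (trace ± √Δ)/2 = (7 ± 4.1231)/2,
  λ_1 = 5.5616,  λ_2 = 1.4384.

Step 4 — unit eigenvector for λ_1: solve (Sigma - λ_1 I)v = 0. First row:
  (4 - 5.5616)·v_x + (-2)·v_y = 0, i.e. (-1.5616)·v_x + (-2)·v_y = 0,
  so v ∝ (b, λ_1 - a) = (-2, 1.5616); multiply by -1 so the first entry is positive: u = (2, -1.5616).
  ||u|| = √((2)² + (-1.5616)²) = √(6.4384) ≈ 2.5374,
  v_1 = u/||u|| ≈ (0.7882, -0.6154) (||v_1|| = 1).

λ_1 = 5.5616,  λ_2 = 1.4384;  v_1 ≈ (0.7882, -0.6154)


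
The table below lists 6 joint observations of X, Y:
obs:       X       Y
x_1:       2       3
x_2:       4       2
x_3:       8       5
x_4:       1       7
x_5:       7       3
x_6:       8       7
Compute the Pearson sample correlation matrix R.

Step 1 — column means:
  mean(X) = (2 + 4 + 8 + 1 + 7 + 8) / 6 = 30/6 = 5
  mean(Y) = (3 + 2 + 5 + 7 + 3 + 7) / 6 = 27/6 = 4.5

Step 2 — sample variances and covariances s[i,j] = (1/(n-1)) · Σ_k (x_{k,i} - mean_i) · (x_{k,j} - mean_j), with n-1 = 5:
  s[X,X] = ((-3)·(-3) + (-1)·(-1) + (3)·(3) + (-4)·(-4) + (2)·(2) + (3)·(3)) / 5 = 48/5 = 9.6
  s[X,Y] = ((-3)·(-1.5) + (-1)·(-2.5) + (3)·(0.5) + (-4)·(2.5) + (2)·(-1.5) + (3)·(2.5)) / 5 = 3/5 = 0.6
  s[Y,Y] = ((-1.5)·(-1.5) + (-2.5)·(-2.5) + (0.5)·(0.5) + (2.5)·(2.5) + (-1.5)·(-1.5) + (2.5)·(2.5)) / 5 = 23.5/5 = 4.7
  Sample standard deviations s_i = √(s[i,i]):
  s(X) = √(9.6) = 3.0984
  s(Y) = √(4.7) = 2.1679

Step 3 — r_{ij} = s_{ij} / (s_i · s_j):
  r[X,X] = 1 (diagonal).
  r[X,Y] = 0.6 / (3.0984 · 2.1679) = 0.6 / 6.7171 = 0.0893
  r[Y,Y] = 1 (diagonal).

R is symmetric with unit diagonal. Assembling:

R = [[1, 0.0893],
 [0.0893, 1]]


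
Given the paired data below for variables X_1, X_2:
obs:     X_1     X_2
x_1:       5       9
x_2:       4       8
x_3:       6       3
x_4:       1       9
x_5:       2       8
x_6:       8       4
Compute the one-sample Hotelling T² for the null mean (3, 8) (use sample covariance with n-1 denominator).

Step 1 — sample mean vector:
  mean(X_1) = (5 + 4 + 6 + 1 + 2 + 8) / 6 = 26/6 = 4.3333
  mean(X_2) = (9 + 8 + 3 + 9 + 8 + 4) / 6 = 41/6 = 6.8333
  x̄ = (4.3333, 6.8333),  deviation x̄ - mu_0 = (4.3333, 6.8333) - (3, 8) = (1.3333, -1.1667).

Step 2 — sample covariance matrix, S[i,j] = (1/(n-1)) · Σ_k (x_{k,i} - mean_i) · (x_{k,j} - mean_j), divisor n-1 = 5:
  S[X_1,X_1] = ((0.6667)·(0.6667) + (-0.3333)·(-0.3333) + (1.6667)·(1.6667) + (-3.3333)·(-3.3333) + (-2.3333)·(-2.3333) + (3.6667)·(3.6667)) / 5 = 33.3333/5 = 6.6667
  S[X_1,X_2] = ((0.6667)·(2.1667) + (-0.3333)·(1.1667) + (1.6667)·(-3.8333) + (-3.3333)·(2.1667) + (-2.3333)·(1.1667) + (3.6667)·(-2.8333)) / 5 = -25.6667/5 = -5.1333
  S[X_2,X_2] = ((2.1667)·(2.1667) + (1.1667)·(1.1667) + (-3.8333)·(-3.8333) + (2.1667)·(2.1667) + (1.1667)·(1.1667) + (-2.8333)·(-2.8333)) / 5 = 34.8333/5 = 6.9667
  S = [[6.6667, -5.1333],
 [-5.1333, 6.9667]].

Step 3 — invert S. det(S) = 6.6667·6.9667 - (-5.1333)² = 20.0933.
  S^{-1} = (1/det) · [[d, -b], [-b, a]] = [[0.3467, 0.2555],
 [0.2555, 0.3318]].

Step 4 — quadratic form (x̄ - mu_0)^T · S^{-1} · (x̄ - mu_0):
  S^{-1} · (x̄ - mu_0) = (0.1642, -0.0464),
  (x̄ - mu_0)^T · [...] = (1.3333)·(0.1642) + (-1.1667)·(-0.0464) = 0.2732.

Step 5 — scale by n: T² = 6 · 0.2732 = 1.639.

T² ≈ 1.639


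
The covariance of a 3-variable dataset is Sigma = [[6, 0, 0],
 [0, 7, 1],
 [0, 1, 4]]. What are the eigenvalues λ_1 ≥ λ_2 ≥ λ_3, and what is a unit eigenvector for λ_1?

Step 1 — characteristic polynomial p(λ) = det(λI - Sigma) = λ³ - tr·λ² + c_1·λ - det, where tr = trace, c_1 = sum of the principal 2×2 minors, det = det(Sigma):
  tr = 6 + 7 + 4 = 17,
  c_1 = (6·7 - (0)²) + (6·4 - (0)²) + (7·4 - (1)²) = 42 + 24 + 27 = 93,
  det = 6·(7·4 - (1)²) - (0)·((0)·4 - (1)·(0)) + (0)·((0)·(1) - 7·(0)) = 6·(27) - (0)·(0) + (0)·(0) = 162.
  So p(λ) = λ³ - 17λ² + 93λ - 162.
Step 2 — look for an integer root (rational root theorem: any rational root is an integer divisor of 162). Testing λ = 6:
  p(6) = 216 - 612 + 558 - 162 = 0  ✓
  Dividing out (λ - 6): p(λ) = (λ - 6)(λ² - 11λ + 27).
Step 3 — remaining eigenvalues from the quadratic λ² - 11λ + 27 = 0:
  Δ = 11² - 4·27 = 121 - 108 = 13,  λ = (11 ± √13)/2 = (11 ± 3.6056)/2 ≈ 7.3028 or 3.6972.
  Sorted: λ_1 = 7.3028,  λ_2 = 6,  λ_3 = 3.6972  (check: sum = 17 = tr ✓).

Step 4 — unit eigenvector for λ_1 ≈ 7.3028: v spans the null space of (Sigma - λ_1 I), whose rows are
  r_1 = (-1.3028, 0, 0),  r_2 = (0, -0.3028, 1),  r_3 = (0, 1, -3.3028).
  v is orthogonal to every row, so take v ∝ r_1 × r_2 = ((0)·(1) - (0)·(-0.3028), (0)·(0) - (-1.3028)·(1), (-1.3028)·(-0.3028) - (0)·(0)) ≈ (0, 1.3028, 0.3944).
  Let u = (0, 1.3028, 0.3944).
  ||u|| = √((0)² + (1.3028)² + (0.3944)²) = √(1.8528) ≈ 1.3612,  v_1 = u/||u|| ≈ (0, 0.9571, 0.2898) (||v_1|| = 1).

λ_1 = 7.3028,  λ_2 = 6,  λ_3 = 3.6972;  v_1 ≈ (0, 0.9571, 0.2898)


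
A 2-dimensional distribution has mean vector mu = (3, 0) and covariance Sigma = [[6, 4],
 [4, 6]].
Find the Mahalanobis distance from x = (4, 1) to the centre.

Step 1 — centre the observation: (x - mu) = (1, 1).

Step 2 — invert Sigma. det(Sigma) = 6·6 - (4)² = 20.
  Sigma^{-1} = (1/det) · [[d, -b], [-b, a]] = [[0.3, -0.2],
 [-0.2, 0.3]].

Step 3 — form the quadratic (x - mu)^T · Sigma^{-1} · (x - mu):
  Sigma^{-1} · (x - mu) = (0.1, 0.1).
  (x - mu)^T · [Sigma^{-1} · (x - mu)] = (1)·(0.1) + (1)·(0.1) = 0.2.

Step 4 — take square root: d = √(0.2) ≈ 0.4472.

d(x, mu) = √(0.2) ≈ 0.4472


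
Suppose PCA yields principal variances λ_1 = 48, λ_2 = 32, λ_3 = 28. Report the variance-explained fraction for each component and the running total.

Step 1 — total variance = trace(Sigma) = Σ λ_i = 48 + 32 + 28 = 108.

Step 2 — fraction explained by component i = λ_i / Σ λ:
  PC1: 48/108 = 0.4444
  PC2: 32/108 = 0.2963
  PC3: 28/108 = 0.2593

Step 3 — cumulative fraction after k components = (λ_1 + ... + λ_k) / Σ λ:
  k = 1: 48/108 = 0.4444
  k = 2: (48 + 32)/108 = 80/108 = 0.7407
  k = 3: (48 + 32 + 28)/108 = 108/108 = 1

Summary (fraction, with percent):

explained: PC1 0.4444 (44.44%), PC2 0.2963 (29.63%), PC3 0.2593 (25.93%);  cumulative: 0.4444, 0.7407, 1


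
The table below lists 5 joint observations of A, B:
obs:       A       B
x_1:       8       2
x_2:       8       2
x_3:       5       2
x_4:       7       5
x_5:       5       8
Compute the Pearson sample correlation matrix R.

Step 1 — column means:
  mean(A) = (8 + 8 + 5 + 7 + 5) / 5 = 33/5 = 6.6
  mean(B) = (2 + 2 + 2 + 5 + 8) / 5 = 19/5 = 3.8

Step 2 — sample variances and covariances s[i,j] = (1/(n-1)) · Σ_k (x_{k,i} - mean_i) · (x_{k,j} - mean_j), with n-1 = 4:
  s[A,A] = ((1.4)·(1.4) + (1.4)·(1.4) + (-1.6)·(-1.6) + (0.4)·(0.4) + (-1.6)·(-1.6)) / 4 = 9.2/4 = 2.3
  s[A,B] = ((1.4)·(-1.8) + (1.4)·(-1.8) + (-1.6)·(-1.8) + (0.4)·(1.2) + (-1.6)·(4.2)) / 4 = -8.4/4 = -2.1
  s[B,B] = ((-1.8)·(-1.8) + (-1.8)·(-1.8) + (-1.8)·(-1.8) + (1.2)·(1.2) + (4.2)·(4.2)) / 4 = 28.8/4 = 7.2
  Sample standard deviations s_i = √(s[i,i]):
  s(A) = √(2.3) = 1.5166
  s(B) = √(7.2) = 2.6833

Step 3 — r_{ij} = s_{ij} / (s_i · s_j):
  r[A,A] = 1 (diagonal).
  r[A,B] = -2.1 / (1.5166 · 2.6833) = -2.1 / 4.0694 = -0.516
  r[B,B] = 1 (diagonal).

R is symmetric with unit diagonal. Assembling:

R = [[1, -0.516],
 [-0.516, 1]]


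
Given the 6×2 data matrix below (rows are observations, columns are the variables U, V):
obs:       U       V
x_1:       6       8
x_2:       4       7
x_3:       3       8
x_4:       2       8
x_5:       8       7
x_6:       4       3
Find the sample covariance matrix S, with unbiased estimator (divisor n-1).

Step 1 — column means:
  mean(U) = (6 + 4 + 3 + 2 + 8 + 4) / 6 = 27/6 = 4.5
  mean(V) = (8 + 7 + 8 + 8 + 7 + 3) / 6 = 41/6 = 6.8333

Step 2 — sample covariance S[i,j] = (1/(n-1)) · Σ_k (x_{k,i} - mean_i) · (x_{k,j} - mean_j), with n-1 = 5.
  S[U,U] = ((1.5)·(1.5) + (-0.5)·(-0.5) + (-1.5)·(-1.5) + (-2.5)·(-2.5) + (3.5)·(3.5) + (-0.5)·(-0.5)) / 5 = 23.5/5 = 4.7
  S[U,V] = ((1.5)·(1.1667) + (-0.5)·(0.1667) + (-1.5)·(1.1667) + (-2.5)·(1.1667) + (3.5)·(0.1667) + (-0.5)·(-3.8333)) / 5 = -0.5/5 = -0.1
  S[V,V] = ((1.1667)·(1.1667) + (0.1667)·(0.1667) + (1.1667)·(1.1667) + (1.1667)·(1.1667) + (0.1667)·(0.1667) + (-3.8333)·(-3.8333)) / 5 = 18.8333/5 = 3.7667

S is symmetric (S[j,i] = S[i,j]). Assembling:

S = [[4.7, -0.1],
 [-0.1, 3.7667]]


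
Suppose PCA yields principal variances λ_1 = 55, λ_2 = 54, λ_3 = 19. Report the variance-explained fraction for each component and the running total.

Step 1 — total variance = trace(Sigma) = Σ λ_i = 55 + 54 + 19 = 128.

Step 2 — fraction explained by component i = λ_i / Σ λ:
  PC1: 55/128 = 0.4297
  PC2: 54/128 = 0.4219
  PC3: 19/128 = 0.1484

Step 3 — cumulative fraction after k components = (λ_1 + ... + λ_k) / Σ λ:
  k = 1: 55/128 = 0.4297
  k = 2: (55 + 54)/128 = 109/128 = 0.8516
  k = 3: (55 + 54 + 19)/128 = 128/128 = 1

Summary (fraction, with percent):

explained: PC1 0.4297 (42.97%), PC2 0.4219 (42.19%), PC3 0.1484 (14.84%);  cumulative: 0.4297, 0.8516, 1


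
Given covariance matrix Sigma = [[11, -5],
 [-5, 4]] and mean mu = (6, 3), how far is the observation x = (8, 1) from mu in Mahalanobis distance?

Step 1 — centre the observation: (x - mu) = (2, -2).

Step 2 — invert Sigma. det(Sigma) = 11·4 - (-5)² = 19.
  Sigma^{-1} = (1/det) · [[d, -b], [-b, a]] = [[0.2105, 0.2632],
 [0.2632, 0.5789]].

Step 3 — form the quadratic (x - mu)^T · Sigma^{-1} · (x - mu):
  Sigma^{-1} · (x - mu) = (-0.1053, -0.6316).
  (x - mu)^T · [Sigma^{-1} · (x - mu)] = (2)·(-0.1053) + (-2)·(-0.6316) = 1.0526.

Step 4 — take square root: d = √(1.0526) ≈ 1.026.

d(x, mu) = √(1.0526) ≈ 1.026


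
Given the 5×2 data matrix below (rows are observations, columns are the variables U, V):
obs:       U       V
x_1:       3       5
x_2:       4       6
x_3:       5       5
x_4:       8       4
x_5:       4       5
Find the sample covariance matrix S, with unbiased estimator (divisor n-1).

Step 1 — column means:
  mean(U) = (3 + 4 + 5 + 8 + 4) / 5 = 24/5 = 4.8
  mean(V) = (5 + 6 + 5 + 4 + 5) / 5 = 25/5 = 5

Step 2 — sample covariance S[i,j] = (1/(n-1)) · Σ_k (x_{k,i} - mean_i) · (x_{k,j} - mean_j), with n-1 = 4.
  S[U,U] = ((-1.8)·(-1.8) + (-0.8)·(-0.8) + (0.2)·(0.2) + (3.2)·(3.2) + (-0.8)·(-0.8)) / 4 = 14.8/4 = 3.7
  S[U,V] = ((-1.8)·(0) + (-0.8)·(1) + (0.2)·(0) + (3.2)·(-1) + (-0.8)·(0)) / 4 = -4/4 = -1
  S[V,V] = ((0)·(0) + (1)·(1) + (0)·(0) + (-1)·(-1) + (0)·(0)) / 4 = 2/4 = 0.5

S is symmetric (S[j,i] = S[i,j]). Assembling:

S = [[3.7, -1],
 [-1, 0.5]]


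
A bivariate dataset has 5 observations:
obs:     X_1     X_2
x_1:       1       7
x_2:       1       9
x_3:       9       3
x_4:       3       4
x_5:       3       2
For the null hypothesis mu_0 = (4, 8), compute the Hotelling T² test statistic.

Step 1 — sample mean vector:
  mean(X_1) = (1 + 1 + 9 + 3 + 3) / 5 = 17/5 = 3.4
  mean(X_2) = (7 + 9 + 3 + 4 + 2) / 5 = 25/5 = 5
  x̄ = (3.4, 5),  deviation x̄ - mu_0 = (3.4, 5) - (4, 8) = (-0.6, -3).

Step 2 — sample covariance matrix, S[i,j] = (1/(n-1)) · Σ_k (x_{k,i} - mean_i) · (x_{k,j} - mean_j), divisor n-1 = 4:
  S[X_1,X_1] = ((-2.4)·(-2.4) + (-2.4)·(-2.4) + (5.6)·(5.6) + (-0.4)·(-0.4) + (-0.4)·(-0.4)) / 4 = 43.2/4 = 10.8
  S[X_1,X_2] = ((-2.4)·(2) + (-2.4)·(4) + (5.6)·(-2) + (-0.4)·(-1) + (-0.4)·(-3)) / 4 = -24/4 = -6
  S[X_2,X_2] = ((2)·(2) + (4)·(4) + (-2)·(-2) + (-1)·(-1) + (-3)·(-3)) / 4 = 34/4 = 8.5
  S = [[10.8, -6],
 [-6, 8.5]].

Step 3 — invert S. det(S) = 10.8·8.5 - (-6)² = 55.8.
  S^{-1} = (1/det) · [[d, -b], [-b, a]] = [[0.1523, 0.1075],
 [0.1075, 0.1935]].

Step 4 — quadratic form (x̄ - mu_0)^T · S^{-1} · (x̄ - mu_0):
  S^{-1} · (x̄ - mu_0) = (-0.414, -0.6452),
  (x̄ - mu_0)^T · [...] = (-0.6)·(-0.414) + (-3)·(-0.6452) = 2.1839.

Step 5 — scale by n: T² = 5 · 2.1839 = 10.9194.

T² ≈ 10.9194


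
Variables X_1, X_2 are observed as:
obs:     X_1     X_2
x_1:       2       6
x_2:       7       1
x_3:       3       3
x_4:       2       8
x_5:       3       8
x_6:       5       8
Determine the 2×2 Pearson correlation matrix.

Step 1 — column means:
  mean(X_1) = (2 + 7 + 3 + 2 + 3 + 5) / 6 = 22/6 = 3.6667
  mean(X_2) = (6 + 1 + 3 + 8 + 8 + 8) / 6 = 34/6 = 5.6667

Step 2 — sample variances and covariances s[i,j] = (1/(n-1)) · Σ_k (x_{k,i} - mean_i) · (x_{k,j} - mean_j), with n-1 = 5:
  s[X_1,X_1] = ((-1.6667)·(-1.6667) + (3.3333)·(3.3333) + (-0.6667)·(-0.6667) + (-1.6667)·(-1.6667) + (-0.6667)·(-0.6667) + (1.3333)·(1.3333)) / 5 = 19.3333/5 = 3.8667
  s[X_1,X_2] = ((-1.6667)·(0.3333) + (3.3333)·(-4.6667) + (-0.6667)·(-2.6667) + (-1.6667)·(2.3333) + (-0.6667)·(2.3333) + (1.3333)·(2.3333)) / 5 = -16.6667/5 = -3.3333
  s[X_2,X_2] = ((0.3333)·(0.3333) + (-4.6667)·(-4.6667) + (-2.6667)·(-2.6667) + (2.3333)·(2.3333) + (2.3333)·(2.3333) + (2.3333)·(2.3333)) / 5 = 45.3333/5 = 9.0667
  Sample standard deviations s_i = √(s[i,i]):
  s(X_1) = √(3.8667) = 1.9664
  s(X_2) = √(9.0667) = 3.0111

Step 3 — r_{ij} = s_{ij} / (s_i · s_j):
  r[X_1,X_1] = 1 (diagonal).
  r[X_1,X_2] = -3.3333 / (1.9664 · 3.0111) = -3.3333 / 5.921 = -0.563
  r[X_2,X_2] = 1 (diagonal).

R is symmetric with unit diagonal. Assembling:

R = [[1, -0.563],
 [-0.563, 1]]


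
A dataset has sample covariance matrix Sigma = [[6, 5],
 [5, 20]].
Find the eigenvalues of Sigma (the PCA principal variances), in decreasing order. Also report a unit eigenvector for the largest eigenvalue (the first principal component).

Step 1 — characteristic polynomial of 2×2 Sigma:
  det(Sigma - λI) = λ² - trace · λ + det = 0.
  trace = 6 + 20 = 26, det = 6·20 - (5)² = 95.
Step 2 — discriminant:
  Δ = trace² - 4·det = 676 - 380 = 296.
Step 3 — eigenvalues:
  λ = (trace ± √Δ)/2 = (26 ± 17.2047)/2,
  λ_1 = 21.6023,  λ_2 = 4.3977.

Step 4 — unit eigenvector for λ_1: solve (Sigma - λ_1 I)v = 0. First row:
  (6 - 21.6023)·v_x + (5)·v_y = 0, i.e. (-15.6023)·v_x + (5)·v_y = 0,
  so v ∝ (b, λ_1 - a) = (5, 15.6023) = u.
  ||u|| = √((5)² + (15.6023)²) = √(268.4326) ≈ 16.3839,
  v_1 = u/||u|| ≈ (0.3052, 0.9523) (||v_1|| = 1).

λ_1 = 21.6023,  λ_2 = 4.3977;  v_1 ≈ (0.3052, 0.9523)


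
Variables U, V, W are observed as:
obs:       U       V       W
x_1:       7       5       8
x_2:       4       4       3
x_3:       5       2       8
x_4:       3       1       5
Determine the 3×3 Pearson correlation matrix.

Step 1 — column means:
  mean(U) = (7 + 4 + 5 + 3) / 4 = 19/4 = 4.75
  mean(V) = (5 + 4 + 2 + 1) / 4 = 12/4 = 3
  mean(W) = (8 + 3 + 8 + 5) / 4 = 24/4 = 6

Step 2 — sample variances and covariances s[i,j] = (1/(n-1)) · Σ_k (x_{k,i} - mean_i) · (x_{k,j} - mean_j), with n-1 = 3:
  s[U,U] = ((2.25)·(2.25) + (-0.75)·(-0.75) + (0.25)·(0.25) + (-1.75)·(-1.75)) / 3 = 8.75/3 = 2.9167
  s[U,V] = ((2.25)·(2) + (-0.75)·(1) + (0.25)·(-1) + (-1.75)·(-2)) / 3 = 7/3 = 2.3333
  s[U,W] = ((2.25)·(2) + (-0.75)·(-3) + (0.25)·(2) + (-1.75)·(-1)) / 3 = 9/3 = 3
  s[V,V] = ((2)·(2) + (1)·(1) + (-1)·(-1) + (-2)·(-2)) / 3 = 10/3 = 3.3333
  s[V,W] = ((2)·(2) + (1)·(-3) + (-1)·(2) + (-2)·(-1)) / 3 = 1/3 = 0.3333
  s[W,W] = ((2)·(2) + (-3)·(-3) + (2)·(2) + (-1)·(-1)) / 3 = 18/3 = 6
  Sample standard deviations s_i = √(s[i,i]):
  s(U) = √(2.9167) = 1.7078
  s(V) = √(3.3333) = 1.8257
  s(W) = √(6) = 2.4495

Step 3 — r_{ij} = s_{ij} / (s_i · s_j):
  r[U,U] = 1 (diagonal).
  r[U,V] = 2.3333 / (1.7078 · 1.8257) = 2.3333 / 3.118 = 0.7483
  r[U,W] = 3 / (1.7078 · 2.4495) = 3 / 4.1833 = 0.7171
  r[V,V] = 1 (diagonal).
  r[V,W] = 0.3333 / (1.8257 · 2.4495) = 0.3333 / 4.4721 = 0.0745
  r[W,W] = 1 (diagonal).

R is symmetric with unit diagonal. Assembling:

R = [[1, 0.7483, 0.7171],
 [0.7483, 1, 0.0745],
 [0.7171, 0.0745, 1]]


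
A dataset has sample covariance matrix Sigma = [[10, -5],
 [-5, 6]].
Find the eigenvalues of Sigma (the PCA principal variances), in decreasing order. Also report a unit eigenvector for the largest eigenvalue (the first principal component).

Step 1 — characteristic polynomial of 2×2 Sigma:
  det(Sigma - λI) = λ² - trace · λ + det = 0.
  trace = 10 + 6 = 16, det = 10·6 - (-5)² = 35.
Step 2 — discriminant:
  Δ = trace² - 4·det = 256 - 140 = 116.
Step 3 — eigenvalues:
  λ = (trace ± √Δ)/2 = (16 ± 10.7703)/2,
  λ_1 = 13.3852,  λ_2 = 2.6148.

Step 4 — unit eigenvector for λ_1: solve (Sigma - λ_1 I)v = 0. First row:
  (10 - 13.3852)·v_x + (-5)·v_y = 0, i.e. (-3.3852)·v_x + (-5)·v_y = 0,
  so v ∝ (b, λ_1 - a) = (-5, 3.3852); multiply by -1 so the first entry is positive: u = (5, -3.3852).
  ||u|| = √((5)² + (-3.3852)²) = √(36.4593) ≈ 6.0382,
  v_1 = u/||u|| ≈ (0.8281, -0.5606) (||v_1|| = 1).

λ_1 = 13.3852,  λ_2 = 2.6148;  v_1 ≈ (0.8281, -0.5606)


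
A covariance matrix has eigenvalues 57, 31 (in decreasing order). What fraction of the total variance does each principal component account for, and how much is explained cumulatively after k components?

Step 1 — total variance = trace(Sigma) = Σ λ_i = 57 + 31 = 88.

Step 2 — fraction explained by component i = λ_i / Σ λ:
  PC1: 57/88 = 0.6477
  PC2: 31/88 = 0.3523

Step 3 — cumulative fraction after k components = (λ_1 + ... + λ_k) / Σ λ:
  k = 1: 57/88 = 0.6477
  k = 2: (57 + 31)/88 = 88/88 = 1

Summary (fraction, with percent):

explained: PC1 0.6477 (64.77%), PC2 0.3523 (35.23%);  cumulative: 0.6477, 1


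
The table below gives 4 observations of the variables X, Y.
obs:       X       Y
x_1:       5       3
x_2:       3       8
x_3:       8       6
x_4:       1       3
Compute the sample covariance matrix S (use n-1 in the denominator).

Step 1 — column means:
  mean(X) = (5 + 3 + 8 + 1) / 4 = 17/4 = 4.25
  mean(Y) = (3 + 8 + 6 + 3) / 4 = 20/4 = 5

Step 2 — sample covariance S[i,j] = (1/(n-1)) · Σ_k (x_{k,i} - mean_i) · (x_{k,j} - mean_j), with n-1 = 3.
  S[X,X] = ((0.75)·(0.75) + (-1.25)·(-1.25) + (3.75)·(3.75) + (-3.25)·(-3.25)) / 3 = 26.75/3 = 8.9167
  S[X,Y] = ((0.75)·(-2) + (-1.25)·(3) + (3.75)·(1) + (-3.25)·(-2)) / 3 = 5/3 = 1.6667
  S[Y,Y] = ((-2)·(-2) + (3)·(3) + (1)·(1) + (-2)·(-2)) / 3 = 18/3 = 6

S is symmetric (S[j,i] = S[i,j]). Assembling:

S = [[8.9167, 1.6667],
 [1.6667, 6]]


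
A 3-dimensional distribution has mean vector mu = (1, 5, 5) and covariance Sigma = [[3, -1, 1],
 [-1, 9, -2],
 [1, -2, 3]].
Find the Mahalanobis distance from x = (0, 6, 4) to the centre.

Step 1 — centre the observation: (x - mu) = (-1, 1, -1).

Step 2 — invert Sigma (cofactor / det for 3×3, or solve directly):
  Sigma^{-1} = [[0.377, 0.0164, -0.1148],
 [0.0164, 0.1311, 0.082],
 [-0.1148, 0.082, 0.4262]].

Step 3 — form the quadratic (x - mu)^T · Sigma^{-1} · (x - mu):
  Sigma^{-1} · (x - mu) = (-0.2459, 0.0328, -0.2295).
  (x - mu)^T · [Sigma^{-1} · (x - mu)] = (-1)·(-0.2459) + (1)·(0.0328) + (-1)·(-0.2295) = 0.5082.

Step 4 — take square root: d = √(0.5082) ≈ 0.7129.

d(x, mu) = √(0.5082) ≈ 0.7129


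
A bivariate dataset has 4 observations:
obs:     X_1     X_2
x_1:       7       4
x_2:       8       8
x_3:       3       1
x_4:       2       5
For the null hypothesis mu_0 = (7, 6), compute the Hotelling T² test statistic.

Step 1 — sample mean vector:
  mean(X_1) = (7 + 8 + 3 + 2) / 4 = 20/4 = 5
  mean(X_2) = (4 + 8 + 1 + 5) / 4 = 18/4 = 4.5
  x̄ = (5, 4.5),  deviation x̄ - mu_0 = (5, 4.5) - (7, 6) = (-2, -1.5).

Step 2 — sample covariance matrix, S[i,j] = (1/(n-1)) · Σ_k (x_{k,i} - mean_i) · (x_{k,j} - mean_j), divisor n-1 = 3:
  S[X_1,X_1] = ((2)·(2) + (3)·(3) + (-2)·(-2) + (-3)·(-3)) / 3 = 26/3 = 8.6667
  S[X_1,X_2] = ((2)·(-0.5) + (3)·(3.5) + (-2)·(-3.5) + (-3)·(0.5)) / 3 = 15/3 = 5
  S[X_2,X_2] = ((-0.5)·(-0.5) + (3.5)·(3.5) + (-3.5)·(-3.5) + (0.5)·(0.5)) / 3 = 25/3 = 8.3333
  S = [[8.6667, 5],
 [5, 8.3333]].

Step 3 — invert S. det(S) = 8.6667·8.3333 - (5)² = 47.2222.
  S^{-1} = (1/det) · [[d, -b], [-b, a]] = [[0.1765, -0.1059],
 [-0.1059, 0.1835]].

Step 4 — quadratic form (x̄ - mu_0)^T · S^{-1} · (x̄ - mu_0):
  S^{-1} · (x̄ - mu_0) = (-0.1941, -0.0635),
  (x̄ - mu_0)^T · [...] = (-2)·(-0.1941) + (-1.5)·(-0.0635) = 0.4835.

Step 5 — scale by n: T² = 4 · 0.4835 = 1.9341.

T² ≈ 1.9341


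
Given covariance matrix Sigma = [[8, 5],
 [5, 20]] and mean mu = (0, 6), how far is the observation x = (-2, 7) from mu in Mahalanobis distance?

Step 1 — centre the observation: (x - mu) = (-2, 1).

Step 2 — invert Sigma. det(Sigma) = 8·20 - (5)² = 135.
  Sigma^{-1} = (1/det) · [[d, -b], [-b, a]] = [[0.1481, -0.037],
 [-0.037, 0.0593]].

Step 3 — form the quadratic (x - mu)^T · Sigma^{-1} · (x - mu):
  Sigma^{-1} · (x - mu) = (-0.3333, 0.1333).
  (x - mu)^T · [Sigma^{-1} · (x - mu)] = (-2)·(-0.3333) + (1)·(0.1333) = 0.8.

Step 4 — take square root: d = √(0.8) ≈ 0.8944.

d(x, mu) = √(0.8) ≈ 0.8944


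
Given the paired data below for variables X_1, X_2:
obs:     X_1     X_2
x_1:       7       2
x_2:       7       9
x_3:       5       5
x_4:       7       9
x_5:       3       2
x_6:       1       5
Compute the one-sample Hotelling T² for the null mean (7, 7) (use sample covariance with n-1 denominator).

Step 1 — sample mean vector:
  mean(X_1) = (7 + 7 + 5 + 7 + 3 + 1) / 6 = 30/6 = 5
  mean(X_2) = (2 + 9 + 5 + 9 + 2 + 5) / 6 = 32/6 = 5.3333
  x̄ = (5, 5.3333),  deviation x̄ - mu_0 = (5, 5.3333) - (7, 7) = (-2, -1.6667).

Step 2 — sample covariance matrix, S[i,j] = (1/(n-1)) · Σ_k (x_{k,i} - mean_i) · (x_{k,j} - mean_j), divisor n-1 = 5:
  S[X_1,X_1] = ((2)·(2) + (2)·(2) + (0)·(0) + (2)·(2) + (-2)·(-2) + (-4)·(-4)) / 5 = 32/5 = 6.4
  S[X_1,X_2] = ((2)·(-3.3333) + (2)·(3.6667) + (0)·(-0.3333) + (2)·(3.6667) + (-2)·(-3.3333) + (-4)·(-0.3333)) / 5 = 16/5 = 3.2
  S[X_2,X_2] = ((-3.3333)·(-3.3333) + (3.6667)·(3.6667) + (-0.3333)·(-0.3333) + (3.6667)·(3.6667) + (-3.3333)·(-3.3333) + (-0.3333)·(-0.3333)) / 5 = 49.3333/5 = 9.8667
  S = [[6.4, 3.2],
 [3.2, 9.8667]].

Step 3 — invert S. det(S) = 6.4·9.8667 - (3.2)² = 52.9067.
  S^{-1} = (1/det) · [[d, -b], [-b, a]] = [[0.1865, -0.0605],
 [-0.0605, 0.121]].

Step 4 — quadratic form (x̄ - mu_0)^T · S^{-1} · (x̄ - mu_0):
  S^{-1} · (x̄ - mu_0) = (-0.2722, -0.0806),
  (x̄ - mu_0)^T · [...] = (-2)·(-0.2722) + (-1.6667)·(-0.0806) = 0.6788.

Step 5 — scale by n: T² = 6 · 0.6788 = 4.0726.

T² ≈ 4.0726


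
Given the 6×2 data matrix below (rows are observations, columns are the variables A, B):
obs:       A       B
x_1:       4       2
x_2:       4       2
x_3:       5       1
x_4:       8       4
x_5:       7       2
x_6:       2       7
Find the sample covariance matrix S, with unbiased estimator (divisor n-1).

Step 1 — column means:
  mean(A) = (4 + 4 + 5 + 8 + 7 + 2) / 6 = 30/6 = 5
  mean(B) = (2 + 2 + 1 + 4 + 2 + 7) / 6 = 18/6 = 3

Step 2 — sample covariance S[i,j] = (1/(n-1)) · Σ_k (x_{k,i} - mean_i) · (x_{k,j} - mean_j), with n-1 = 5.
  S[A,A] = ((-1)·(-1) + (-1)·(-1) + (0)·(0) + (3)·(3) + (2)·(2) + (-3)·(-3)) / 5 = 24/5 = 4.8
  S[A,B] = ((-1)·(-1) + (-1)·(-1) + (0)·(-2) + (3)·(1) + (2)·(-1) + (-3)·(4)) / 5 = -9/5 = -1.8
  S[B,B] = ((-1)·(-1) + (-1)·(-1) + (-2)·(-2) + (1)·(1) + (-1)·(-1) + (4)·(4)) / 5 = 24/5 = 4.8

S is symmetric (S[j,i] = S[i,j]). Assembling:

S = [[4.8, -1.8],
 [-1.8, 4.8]]


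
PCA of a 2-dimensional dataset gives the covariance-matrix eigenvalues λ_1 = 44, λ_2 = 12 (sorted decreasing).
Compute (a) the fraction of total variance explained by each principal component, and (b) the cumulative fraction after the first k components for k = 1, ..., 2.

Step 1 — total variance = trace(Sigma) = Σ λ_i = 44 + 12 = 56.

Step 2 — fraction explained by component i = λ_i / Σ λ:
  PC1: 44/56 = 0.7857
  PC2: 12/56 = 0.2143

Step 3 — cumulative fraction after k components = (λ_1 + ... + λ_k) / Σ λ:
  k = 1: 44/56 = 0.7857
  k = 2: (44 + 12)/56 = 56/56 = 1

Summary (fraction, with percent):

explained: PC1 0.7857 (78.57%), PC2 0.2143 (21.43%);  cumulative: 0.7857, 1


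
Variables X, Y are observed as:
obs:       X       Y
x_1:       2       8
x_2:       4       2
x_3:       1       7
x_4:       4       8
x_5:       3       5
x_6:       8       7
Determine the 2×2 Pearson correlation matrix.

Step 1 — column means:
  mean(X) = (2 + 4 + 1 + 4 + 3 + 8) / 6 = 22/6 = 3.6667
  mean(Y) = (8 + 2 + 7 + 8 + 5 + 7) / 6 = 37/6 = 6.1667

Step 2 — sample variances and covariances s[i,j] = (1/(n-1)) · Σ_k (x_{k,i} - mean_i) · (x_{k,j} - mean_j), with n-1 = 5:
  s[X,X] = ((-1.6667)·(-1.6667) + (0.3333)·(0.3333) + (-2.6667)·(-2.6667) + (0.3333)·(0.3333) + (-0.6667)·(-0.6667) + (4.3333)·(4.3333)) / 5 = 29.3333/5 = 5.8667
  s[X,Y] = ((-1.6667)·(1.8333) + (0.3333)·(-4.1667) + (-2.6667)·(0.8333) + (0.3333)·(1.8333) + (-0.6667)·(-1.1667) + (4.3333)·(0.8333)) / 5 = -1.6667/5 = -0.3333
  s[Y,Y] = ((1.8333)·(1.8333) + (-4.1667)·(-4.1667) + (0.8333)·(0.8333) + (1.8333)·(1.8333) + (-1.1667)·(-1.1667) + (0.8333)·(0.8333)) / 5 = 26.8333/5 = 5.3667
  Sample standard deviations s_i = √(s[i,i]):
  s(X) = √(5.8667) = 2.4221
  s(Y) = √(5.3667) = 2.3166

Step 3 — r_{ij} = s_{ij} / (s_i · s_j):
  r[X,X] = 1 (diagonal).
  r[X,Y] = -0.3333 / (2.4221 · 2.3166) = -0.3333 / 5.6111 = -0.0594
  r[Y,Y] = 1 (diagonal).

R is symmetric with unit diagonal. Assembling:

R = [[1, -0.0594],
 [-0.0594, 1]]
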